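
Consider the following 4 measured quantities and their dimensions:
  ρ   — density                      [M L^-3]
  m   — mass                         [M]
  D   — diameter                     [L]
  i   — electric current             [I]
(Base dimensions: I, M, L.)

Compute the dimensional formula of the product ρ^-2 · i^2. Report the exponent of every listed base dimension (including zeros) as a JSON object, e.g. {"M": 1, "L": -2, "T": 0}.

{"I": 2, "M": -2, "L": 6}

Write exponents as rows I,M,L / cols ρ,m,D,i:
  I: [ 0  0  0  1]
  M: [ 1  1  0  0]
  L: [-3  0  1  0]
  [I]: (-2)·0+(2)·1 = 2
  [M]: (-2)·1+(2)·0 = -2
  [L]: (-2)·-3+(2)·0 = 6
⇒ I^2 M^-2 L^6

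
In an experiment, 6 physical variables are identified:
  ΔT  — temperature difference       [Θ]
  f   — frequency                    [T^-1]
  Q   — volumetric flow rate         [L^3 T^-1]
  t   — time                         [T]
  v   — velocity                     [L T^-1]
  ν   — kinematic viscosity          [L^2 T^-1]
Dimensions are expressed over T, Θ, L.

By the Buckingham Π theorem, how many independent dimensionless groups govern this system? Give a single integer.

Exponent matrix [T,Θ,L] × [ΔT,f,Q,t,v,ν]:
  T: [ 0 -1 -1  1 -1 -1]
  Θ: [ 1  0  0  0  0  0]
  L: [ 0  0  3  0  1  2]
Echelon form has 3 nonzero rows (pivots: ΔT,f,Q)
n=6, r=3 ⇒ 3 dimensionless groups

3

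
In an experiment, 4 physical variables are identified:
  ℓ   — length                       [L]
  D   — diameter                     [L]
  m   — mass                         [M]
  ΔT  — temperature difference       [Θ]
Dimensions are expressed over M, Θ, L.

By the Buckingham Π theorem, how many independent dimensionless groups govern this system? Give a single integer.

1

Write exponents as rows M,Θ,L / cols ℓ,D,m,ΔT:
  M: [ 0  0  1  0]
  Θ: [ 0  0  0  1]
  L: [ 1  1  0  0]
Row reduction gives pivot columns ℓ,m,ΔT; rank = 3
Π count = n − r = 4 − 3 = 1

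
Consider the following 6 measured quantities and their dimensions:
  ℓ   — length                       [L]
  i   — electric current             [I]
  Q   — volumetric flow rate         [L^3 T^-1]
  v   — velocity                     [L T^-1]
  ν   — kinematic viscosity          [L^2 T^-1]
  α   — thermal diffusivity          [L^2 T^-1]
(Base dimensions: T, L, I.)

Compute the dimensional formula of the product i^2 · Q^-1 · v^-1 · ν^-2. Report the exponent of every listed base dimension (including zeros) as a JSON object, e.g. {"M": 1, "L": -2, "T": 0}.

Exponent matrix [T,L,I] × [ℓ,i,Q,v,ν,α]:
  T: [ 0  0 -1 -1 -1 -1]
  L: [ 1  0  3  1  2  2]
  I: [ 0  1  0  0  0  0]
  [T]: (2)·0+(-1)·-1+(-1)·-1+(-2)·-1 = 4
  [L]: (2)·0+(-1)·3+(-1)·1+(-2)·2 = -8
  [I]: (2)·1+(-1)·0+(-1)·0+(-2)·0 = 2
⇒ T^4 L^-8 I^2

{"T": 4, "L": -8, "I": 2}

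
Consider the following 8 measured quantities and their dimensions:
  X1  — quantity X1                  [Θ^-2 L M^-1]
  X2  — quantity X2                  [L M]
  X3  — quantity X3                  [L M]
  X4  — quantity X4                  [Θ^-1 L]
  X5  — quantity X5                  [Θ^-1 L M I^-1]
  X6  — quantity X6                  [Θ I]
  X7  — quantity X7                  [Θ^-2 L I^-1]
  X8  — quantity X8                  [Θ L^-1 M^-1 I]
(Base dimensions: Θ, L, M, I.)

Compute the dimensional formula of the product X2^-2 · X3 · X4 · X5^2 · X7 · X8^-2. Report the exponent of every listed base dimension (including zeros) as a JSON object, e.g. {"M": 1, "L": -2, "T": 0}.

{"Θ": -7, "L": 5, "M": 3, "I": -5}

Write exponents as rows Θ,L,M,I / cols X1,X2,X3,X4,X5,X6,X7,X8:
  Θ: [-2  0  0 -1 -1  1 -2  1]
  L: [ 1  1  1  1  1  0  1 -1]
  M: [-1  1  1  0  1  0  0 -1]
  I: [ 0  0  0  0 -1  1 -1  1]
  [Θ]: (-2)·0+(1)·0+(1)·-1+(2)·-1+(1)·-2+(-2)·1 = -7
  [L]: (-2)·1+(1)·1+(1)·1+(2)·1+(1)·1+(-2)·-1 = 5
  [M]: (-2)·1+(1)·1+(1)·0+(2)·1+(1)·0+(-2)·-1 = 3
  [I]: (-2)·0+(1)·0+(1)·0+(2)·-1+(1)·-1+(-2)·1 = -5
⇒ Θ^-7 L^5 M^3 I^-5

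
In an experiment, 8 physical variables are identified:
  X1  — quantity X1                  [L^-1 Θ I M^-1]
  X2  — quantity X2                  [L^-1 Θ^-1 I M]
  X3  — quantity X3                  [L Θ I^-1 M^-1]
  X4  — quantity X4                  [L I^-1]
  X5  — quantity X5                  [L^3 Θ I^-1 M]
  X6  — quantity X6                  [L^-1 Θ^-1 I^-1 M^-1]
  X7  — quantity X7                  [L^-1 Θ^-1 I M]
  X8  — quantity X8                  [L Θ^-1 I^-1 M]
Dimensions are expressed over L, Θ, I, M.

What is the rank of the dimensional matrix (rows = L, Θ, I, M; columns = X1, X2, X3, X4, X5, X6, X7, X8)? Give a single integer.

3

Exponent matrix [L,Θ,I,M] × [X1,X2,X3,X4,X5,X6,X7,X8]:
  L: [-1 -1  1  1  3 -1 -1  1]
  Θ: [ 1 -1  1  0  1 -1 -1 -1]
  I: [ 1  1 -1 -1 -1 -1  1 -1]
  M: [-1  1 -1  0  1 -1  1  1]
Row reduction gives pivot columns X1,X2,X5; rank = 3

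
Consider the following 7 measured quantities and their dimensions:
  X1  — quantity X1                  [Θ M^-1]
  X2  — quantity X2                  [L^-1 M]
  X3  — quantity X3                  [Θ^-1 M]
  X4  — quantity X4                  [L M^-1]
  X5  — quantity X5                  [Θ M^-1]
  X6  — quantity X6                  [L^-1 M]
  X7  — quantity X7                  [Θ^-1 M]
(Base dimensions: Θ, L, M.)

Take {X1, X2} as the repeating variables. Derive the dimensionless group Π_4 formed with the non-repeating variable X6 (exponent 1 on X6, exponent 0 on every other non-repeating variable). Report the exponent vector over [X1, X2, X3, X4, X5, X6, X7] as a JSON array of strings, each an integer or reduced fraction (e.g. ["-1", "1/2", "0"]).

["0", "-1", "0", "0", "0", "1", "0"]

Dimensional matrix (Θ×L×M by X1×X2×X3×X4×X5×X6×X7):
  Θ: [ 1  0 -1  0  1  0 -1]
  L: [ 0 -1  0  1  0 -1  0]
  M: [-1  1  1 -1 -1  1  1]
RREF → pivots at {X1,X2} ⇒ r = 2
Repeat: X1,X2; free: X3,X4,X5,X6,X7
RREF:
  r0: [   1    0   -1    0    1    0   -1]
  r1: [   0    1    0   -1    0    1    0]
  r2: [   0    0    0    0    0    0    0]
Fix exponent of X6 at 1, X3 at 0, X4 at 0, X5 at 0, X7 at 0; solve each RREF row for its pivot's exponent:
  r0: exp(X1) + (0)·1 = 0 ⇒ exp(X1) = 0
  r1: exp(X2) + (1)·1 = 0 ⇒ exp(X2) = -1
Π_4 = X2^-1 · X6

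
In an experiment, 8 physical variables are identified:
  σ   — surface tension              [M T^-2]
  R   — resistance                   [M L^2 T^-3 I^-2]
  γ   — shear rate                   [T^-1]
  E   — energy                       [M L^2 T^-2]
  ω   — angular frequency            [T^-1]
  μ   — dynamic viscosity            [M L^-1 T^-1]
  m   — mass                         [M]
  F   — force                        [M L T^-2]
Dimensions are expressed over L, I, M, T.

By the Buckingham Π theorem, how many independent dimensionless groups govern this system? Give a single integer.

4

Dimensional matrix (L×I×M×T by σ×R×γ×E×ω×μ×m×F):
  L: [ 0  2  0  2  0 -1  0  1]
  I: [ 0 -2  0  0  0  0  0  0]
  M: [ 1  1  0  1  0  1  1  1]
  T: [-2 -3 -1 -2 -1 -1  0 -2]
Row reduction gives pivot columns σ,R,γ,E; rank = 4
8 vars − rank 4 = 4 Π groups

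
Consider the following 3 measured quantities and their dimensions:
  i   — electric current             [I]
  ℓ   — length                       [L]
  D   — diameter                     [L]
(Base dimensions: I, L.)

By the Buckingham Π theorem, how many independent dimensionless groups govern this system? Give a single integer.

Dimensional matrix (I×L by i×ℓ×D):
  I: [ 1  0  0]
  L: [ 0  1  1]
Echelon form has 2 nonzero rows (pivots: i,ℓ)
Π count = n − r = 3 − 2 = 1

1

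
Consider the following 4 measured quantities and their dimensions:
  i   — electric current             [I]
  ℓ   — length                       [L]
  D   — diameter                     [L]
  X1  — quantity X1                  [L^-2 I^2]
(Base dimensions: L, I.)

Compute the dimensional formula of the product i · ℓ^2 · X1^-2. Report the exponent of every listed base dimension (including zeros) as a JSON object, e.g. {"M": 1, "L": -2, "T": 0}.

{"L": 6, "I": -3}

Exponent matrix [L,I] × [i,ℓ,D,X1]:
  L: [ 0  1  1 -2]
  I: [ 1  0  0  2]
  [L]: (1)·0+(2)·1+(-2)·-2 = 6
  [I]: (1)·1+(2)·0+(-2)·2 = -3
⇒ L^6 I^-3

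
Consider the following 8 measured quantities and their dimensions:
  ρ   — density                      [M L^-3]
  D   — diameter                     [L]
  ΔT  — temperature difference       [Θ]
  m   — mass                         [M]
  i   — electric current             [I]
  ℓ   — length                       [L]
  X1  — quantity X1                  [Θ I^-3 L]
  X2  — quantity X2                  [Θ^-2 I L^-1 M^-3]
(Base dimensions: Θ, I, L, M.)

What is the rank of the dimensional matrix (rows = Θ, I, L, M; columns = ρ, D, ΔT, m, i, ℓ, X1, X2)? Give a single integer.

Write exponents as rows Θ,I,L,M / cols ρ,D,ΔT,m,i,ℓ,X1,X2:
  Θ: [ 0  0  1  0  0  0  1 -2]
  I: [ 0  0  0  0  1  0 -3  1]
  L: [-3  1  0  0  0  1  1 -1]
  M: [ 1  0  0  1  0  0  0 -3]
RREF → pivots at {ρ,D,ΔT,i} ⇒ r = 4

4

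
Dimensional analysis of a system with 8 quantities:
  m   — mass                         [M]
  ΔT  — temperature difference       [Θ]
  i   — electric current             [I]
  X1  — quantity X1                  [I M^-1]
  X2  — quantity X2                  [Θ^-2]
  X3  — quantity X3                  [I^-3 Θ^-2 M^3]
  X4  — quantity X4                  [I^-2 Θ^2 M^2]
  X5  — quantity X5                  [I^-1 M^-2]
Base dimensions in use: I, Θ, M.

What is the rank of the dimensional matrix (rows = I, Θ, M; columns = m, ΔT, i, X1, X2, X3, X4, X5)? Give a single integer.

3

Write exponents as rows I,Θ,M / cols m,ΔT,i,X1,X2,X3,X4,X5:
  I: [ 0  0  1  1  0 -3 -2 -1]
  Θ: [ 0  1  0  0 -2 -2  2  0]
  M: [ 1  0  0 -1  0  3  2 -2]
Echelon form has 3 nonzero rows (pivots: m,ΔT,i)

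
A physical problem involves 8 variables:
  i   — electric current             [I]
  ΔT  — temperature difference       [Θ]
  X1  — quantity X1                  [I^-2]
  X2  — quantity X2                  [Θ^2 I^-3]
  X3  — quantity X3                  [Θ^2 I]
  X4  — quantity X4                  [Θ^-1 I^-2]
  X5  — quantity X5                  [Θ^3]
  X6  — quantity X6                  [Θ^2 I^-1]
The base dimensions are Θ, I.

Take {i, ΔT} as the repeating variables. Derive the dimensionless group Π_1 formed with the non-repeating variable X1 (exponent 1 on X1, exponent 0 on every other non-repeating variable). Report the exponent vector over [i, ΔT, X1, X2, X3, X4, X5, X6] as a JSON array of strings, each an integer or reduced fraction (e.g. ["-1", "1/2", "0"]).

["2", "0", "1", "0", "0", "0", "0", "0"]

Write exponents as rows Θ,I / cols i,ΔT,X1,X2,X3,X4,X5,X6:
  Θ: [ 0  1  0  2  2 -1  3  2]
  I: [ 1  0 -2 -3  1 -2  0 -1]
RREF → pivots at {i,ΔT} ⇒ r = 2
Repeat: i,ΔT; free: X1,X2,X3,X4,X5,X6
RREF:
  r0: [   1    0   -2   -3    1   -2    0   -1]
  r1: [   0    1    0    2    2   -1    3    2]
Fix exponent of X1 at 1, X2 at 0, X3 at 0, X4 at 0, X5 at 0, X6 at 0; solve each RREF row for its pivot's exponent:
  r0: exp(i) + (-2)·1 = 0 ⇒ exp(i) = 2
  r1: exp(ΔT) + (0)·1 = 0 ⇒ exp(ΔT) = 0
Π_1 = i^2 · X1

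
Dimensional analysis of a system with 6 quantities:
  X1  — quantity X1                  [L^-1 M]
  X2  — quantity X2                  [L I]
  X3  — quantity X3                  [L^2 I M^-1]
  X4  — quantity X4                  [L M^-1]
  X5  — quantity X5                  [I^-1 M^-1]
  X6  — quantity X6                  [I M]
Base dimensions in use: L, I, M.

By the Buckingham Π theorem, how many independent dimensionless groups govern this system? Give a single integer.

4

Exponent matrix [L,I,M] × [X1,X2,X3,X4,X5,X6]:
  L: [-1  1  2  1  0  0]
  I: [ 0  1  1  0 -1  1]
  M: [ 1  0 -1 -1 -1  1]
Echelon form has 2 nonzero rows (pivots: X1,X2)
Π count = n − r = 6 − 2 = 4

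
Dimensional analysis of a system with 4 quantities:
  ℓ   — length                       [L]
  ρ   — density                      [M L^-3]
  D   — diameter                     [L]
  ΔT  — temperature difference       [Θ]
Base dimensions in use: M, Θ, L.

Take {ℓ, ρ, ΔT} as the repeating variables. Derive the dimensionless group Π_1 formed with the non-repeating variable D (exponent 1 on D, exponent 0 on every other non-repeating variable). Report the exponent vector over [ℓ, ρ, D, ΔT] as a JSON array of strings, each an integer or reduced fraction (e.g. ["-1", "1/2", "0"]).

Write exponents as rows M,Θ,L / cols ℓ,ρ,D,ΔT:
  M: [ 0  1  0  0]
  Θ: [ 0  0  0  1]
  L: [ 1 -3  1  0]
Echelon form has 3 nonzero rows (pivots: ℓ,ρ,ΔT)
Repeat: ℓ,ρ,ΔT; free: D
RREF:
  r0: [   1    0    1    0]
  r1: [   0    1    0    0]
  r2: [   0    0    0    1]
Fix exponent of D at 1; solve each RREF row for its pivot's exponent:
  r0: exp(ℓ) + (1)·1 = 0 ⇒ exp(ℓ) = -1
  r1: exp(ρ) + (0)·1 = 0 ⇒ exp(ρ) = 0
  r2: exp(ΔT) + (0)·1 = 0 ⇒ exp(ΔT) = 0
Π_1 = ℓ^-1 · D

["-1", "0", "1", "0"]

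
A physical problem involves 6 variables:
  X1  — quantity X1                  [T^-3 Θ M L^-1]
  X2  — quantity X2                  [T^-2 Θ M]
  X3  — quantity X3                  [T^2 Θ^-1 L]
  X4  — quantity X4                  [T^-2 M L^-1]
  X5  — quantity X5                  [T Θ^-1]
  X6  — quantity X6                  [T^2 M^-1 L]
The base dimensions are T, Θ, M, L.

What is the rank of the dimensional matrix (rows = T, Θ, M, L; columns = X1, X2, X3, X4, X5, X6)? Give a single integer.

3

Dimensional matrix (T×Θ×M×L by X1×X2×X3×X4×X5×X6):
  T: [-3 -2  2 -2  1  2]
  Θ: [ 1  1 -1  0 -1  0]
  M: [ 1  1  0  1  0 -1]
  L: [-1  0  1 -1  0  1]
RREF → pivots at {X1,X2,X3} ⇒ r = 3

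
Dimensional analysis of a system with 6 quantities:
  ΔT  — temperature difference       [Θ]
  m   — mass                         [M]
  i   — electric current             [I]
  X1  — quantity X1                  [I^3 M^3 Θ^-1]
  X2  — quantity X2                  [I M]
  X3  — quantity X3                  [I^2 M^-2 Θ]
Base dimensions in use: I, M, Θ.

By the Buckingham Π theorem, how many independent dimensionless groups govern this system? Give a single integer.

3

Exponent matrix [I,M,Θ] × [ΔT,m,i,X1,X2,X3]:
  I: [ 0  0  1  3  1  2]
  M: [ 0  1  0  3  1 -2]
  Θ: [ 1  0  0 -1  0  1]
RREF → pivots at {ΔT,m,i} ⇒ r = 3
Π count = n − r = 6 − 3 = 3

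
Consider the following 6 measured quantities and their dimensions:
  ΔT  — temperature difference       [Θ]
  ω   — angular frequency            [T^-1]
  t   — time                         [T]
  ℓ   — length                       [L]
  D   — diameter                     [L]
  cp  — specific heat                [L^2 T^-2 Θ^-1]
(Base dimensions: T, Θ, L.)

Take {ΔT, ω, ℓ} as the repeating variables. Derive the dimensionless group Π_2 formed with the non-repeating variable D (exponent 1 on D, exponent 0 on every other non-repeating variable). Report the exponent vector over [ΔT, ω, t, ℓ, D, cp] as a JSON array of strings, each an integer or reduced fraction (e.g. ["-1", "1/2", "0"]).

["0", "0", "0", "-1", "1", "0"]

Write exponents as rows T,Θ,L / cols ΔT,ω,t,ℓ,D,cp:
  T: [ 0 -1  1  0  0 -2]
  Θ: [ 1  0  0  0  0 -1]
  L: [ 0  0  0  1  1  2]
Row reduction gives pivot columns ΔT,ω,ℓ; rank = 3
Repeat: ΔT,ω,ℓ; free: t,D,cp
RREF:
  r0: [   1    0    0    0    0   -1]
  r1: [   0    1   -1    0    0    2]
  r2: [   0    0    0    1    1    2]
Fix exponent of D at 1, t at 0, cp at 0; solve each RREF row for its pivot's exponent:
  r0: exp(ΔT) + (0)·1 = 0 ⇒ exp(ΔT) = 0
  r1: exp(ω) + (0)·1 = 0 ⇒ exp(ω) = 0
  r2: exp(ℓ) + (1)·1 = 0 ⇒ exp(ℓ) = -1
Π_2 = ℓ^-1 · D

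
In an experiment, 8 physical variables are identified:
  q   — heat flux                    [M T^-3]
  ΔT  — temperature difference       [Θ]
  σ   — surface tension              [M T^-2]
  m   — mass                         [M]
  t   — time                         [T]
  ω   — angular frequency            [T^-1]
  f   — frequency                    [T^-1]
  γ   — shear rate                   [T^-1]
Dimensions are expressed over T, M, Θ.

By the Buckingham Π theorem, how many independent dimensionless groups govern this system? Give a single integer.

Dimensional matrix (T×M×Θ by q×ΔT×σ×m×t×ω×f×γ):
  T: [-3  0 -2  0  1 -1 -1 -1]
  M: [ 1  0  1  1  0  0  0  0]
  Θ: [ 0  1  0  0  0  0  0  0]
Row reduction gives pivot columns q,ΔT,σ; rank = 3
n=8, r=3 ⇒ 5 dimensionless groups

5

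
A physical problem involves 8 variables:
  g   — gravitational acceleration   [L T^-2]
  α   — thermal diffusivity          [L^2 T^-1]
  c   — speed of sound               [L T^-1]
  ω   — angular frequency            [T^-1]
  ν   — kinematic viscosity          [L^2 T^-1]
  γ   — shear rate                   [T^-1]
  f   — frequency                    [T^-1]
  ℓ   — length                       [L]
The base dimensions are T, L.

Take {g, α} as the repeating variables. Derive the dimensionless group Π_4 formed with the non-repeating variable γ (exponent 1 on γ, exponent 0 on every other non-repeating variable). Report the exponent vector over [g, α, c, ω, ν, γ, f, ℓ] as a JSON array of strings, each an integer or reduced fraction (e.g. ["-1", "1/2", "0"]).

["-2/3", "1/3", "0", "0", "0", "1", "0", "0"]

Write exponents as rows T,L / cols g,α,c,ω,ν,γ,f,ℓ:
  T: [-2 -1 -1 -1 -1 -1 -1  0]
  L: [ 1  2  1  0  2  0  0  1]
Row reduction gives pivot columns g,α; rank = 2
Pivot set = {g,α}, free = {c,ω,ν,γ,f,ℓ}
RREF:
  r0: [   1    0  1/3  2/3    0  2/3  2/3 -1/3]
  r1: [   0    1  1/3 -1/3    1 -1/3 -1/3  2/3]
Fix exponent of γ at 1, c at 0, ω at 0, ν at 0, f at 0, ℓ at 0; solve each RREF row for its pivot's exponent:
  r0: exp(g) + (2/3)·1 = 0 ⇒ exp(g) = -2/3
  r1: exp(α) + (-1/3)·1 = 0 ⇒ exp(α) = 1/3
Π_4 = g^(-2/3) · α^(1/3) · γ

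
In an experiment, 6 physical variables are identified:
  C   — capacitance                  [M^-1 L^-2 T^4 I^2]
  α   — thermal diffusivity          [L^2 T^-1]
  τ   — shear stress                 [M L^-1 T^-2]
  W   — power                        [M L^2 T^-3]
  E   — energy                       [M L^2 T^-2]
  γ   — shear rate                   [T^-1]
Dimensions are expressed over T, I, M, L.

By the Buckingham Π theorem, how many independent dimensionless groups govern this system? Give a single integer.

2

Dimensional matrix (T×I×M×L by C×α×τ×W×E×γ):
  T: [ 4 -1 -2 -3 -2 -1]
  I: [ 2  0  0  0  0  0]
  M: [-1  0  1  1  1  0]
  L: [-2  2 -1  2  2  0]
Echelon form has 4 nonzero rows (pivots: C,α,τ,W)
6 vars − rank 4 = 2 Π groups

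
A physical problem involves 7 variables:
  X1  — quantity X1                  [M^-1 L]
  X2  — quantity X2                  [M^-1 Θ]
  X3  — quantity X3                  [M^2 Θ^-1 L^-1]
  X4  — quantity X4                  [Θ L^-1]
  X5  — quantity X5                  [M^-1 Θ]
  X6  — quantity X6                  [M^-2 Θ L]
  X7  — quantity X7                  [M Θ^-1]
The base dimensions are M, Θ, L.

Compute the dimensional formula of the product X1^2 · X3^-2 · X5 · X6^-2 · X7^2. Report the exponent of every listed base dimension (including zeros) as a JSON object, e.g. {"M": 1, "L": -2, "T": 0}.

{"M": -1, "Θ": -1, "L": 2}

Exponent matrix [M,Θ,L] × [X1,X2,X3,X4,X5,X6,X7]:
  M: [-1 -1  2  0 -1 -2  1]
  Θ: [ 0  1 -1  1  1  1 -1]
  L: [ 1  0 -1 -1  0  1  0]
  [M]: (2)·-1+(-2)·2+(1)·-1+(-2)·-2+(2)·1 = -1
  [Θ]: (2)·0+(-2)·-1+(1)·1+(-2)·1+(2)·-1 = -1
  [L]: (2)·1+(-2)·-1+(1)·0+(-2)·1+(2)·0 = 2
⇒ M^-1 Θ^-1 L^2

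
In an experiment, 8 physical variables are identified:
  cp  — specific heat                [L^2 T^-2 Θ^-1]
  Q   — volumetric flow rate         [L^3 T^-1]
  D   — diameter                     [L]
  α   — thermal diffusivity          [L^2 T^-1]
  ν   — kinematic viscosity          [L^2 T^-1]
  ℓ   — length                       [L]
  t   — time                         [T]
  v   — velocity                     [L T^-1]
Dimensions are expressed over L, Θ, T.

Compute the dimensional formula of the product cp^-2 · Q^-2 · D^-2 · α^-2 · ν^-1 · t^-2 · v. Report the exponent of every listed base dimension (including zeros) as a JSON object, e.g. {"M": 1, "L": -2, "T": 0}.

Dimensional matrix (L×Θ×T by cp×Q×D×α×ν×ℓ×t×v):
  L: [ 2  3  1  2  2  1  0  1]
  Θ: [-1  0  0  0  0  0  0  0]
  T: [-2 -1  0 -1 -1  0  1 -1]
  [L]: (-2)·2+(-2)·3+(-2)·1+(-2)·2+(-1)·2+(-2)·0+(1)·1 = -17
  [Θ]: (-2)·-1+(-2)·0+(-2)·0+(-2)·0+(-1)·0+(-2)·0+(1)·0 = 2
  [T]: (-2)·-2+(-2)·-1+(-2)·0+(-2)·-1+(-1)·-1+(-2)·1+(1)·-1 = 6
⇒ L^-17 Θ^2 T^6

{"L": -17, "Θ": 2, "T": 6}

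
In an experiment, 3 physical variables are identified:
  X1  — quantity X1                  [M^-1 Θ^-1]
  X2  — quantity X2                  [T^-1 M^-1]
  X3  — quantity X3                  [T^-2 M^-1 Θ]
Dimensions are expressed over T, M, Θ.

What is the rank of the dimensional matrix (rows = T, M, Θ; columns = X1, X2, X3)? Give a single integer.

2

Exponent matrix [T,M,Θ] × [X1,X2,X3]:
  T: [ 0 -1 -2]
  M: [-1 -1 -1]
  Θ: [-1  0  1]
Echelon form has 2 nonzero rows (pivots: X1,X2)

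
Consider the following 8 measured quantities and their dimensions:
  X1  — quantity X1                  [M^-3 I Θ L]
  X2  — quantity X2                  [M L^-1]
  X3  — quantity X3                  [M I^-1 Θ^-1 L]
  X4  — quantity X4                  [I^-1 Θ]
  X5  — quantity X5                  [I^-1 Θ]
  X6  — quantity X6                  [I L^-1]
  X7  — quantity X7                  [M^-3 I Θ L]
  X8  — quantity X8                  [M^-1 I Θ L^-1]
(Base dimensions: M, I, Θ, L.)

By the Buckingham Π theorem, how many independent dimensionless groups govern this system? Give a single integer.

Dimensional matrix (M×I×Θ×L by X1×X2×X3×X4×X5×X6×X7×X8):
  M: [-3  1  1  0  0  0 -3 -1]
  I: [ 1  0 -1 -1 -1  1  1  1]
  Θ: [ 1  0 -1  1  1  0  1  1]
  L: [ 1 -1  1  0  0 -1  1 -1]
Row reduction gives pivot columns X1,X2,X4; rank = 3
8 vars − rank 3 = 5 Π groups

5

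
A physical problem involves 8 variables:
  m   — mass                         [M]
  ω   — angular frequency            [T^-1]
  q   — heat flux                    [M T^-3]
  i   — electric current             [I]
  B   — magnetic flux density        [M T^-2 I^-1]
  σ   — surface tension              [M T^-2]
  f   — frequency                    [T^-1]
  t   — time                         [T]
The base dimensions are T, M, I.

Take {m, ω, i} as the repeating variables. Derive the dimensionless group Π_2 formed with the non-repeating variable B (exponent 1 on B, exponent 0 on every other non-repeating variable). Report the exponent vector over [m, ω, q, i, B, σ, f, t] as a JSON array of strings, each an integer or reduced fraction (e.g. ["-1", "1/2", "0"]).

Write exponents as rows T,M,I / cols m,ω,q,i,B,σ,f,t:
  T: [ 0 -1 -3  0 -2 -2 -1  1]
  M: [ 1  0  1  0  1  1  0  0]
  I: [ 0  0  0  1 -1  0  0  0]
RREF → pivots at {m,ω,i} ⇒ r = 3
Repeat: m,ω,i; free: q,B,σ,f,t
RREF:
  r0: [   1    0    1    0    1    1    0    0]
  r1: [   0    1    3    0    2    2    1   -1]
  r2: [   0    0    0    1   -1    0    0    0]
Fix exponent of B at 1, q at 0, σ at 0, f at 0, t at 0; solve each RREF row for its pivot's exponent:
  r0: exp(m) + (1)·1 = 0 ⇒ exp(m) = -1
  r1: exp(ω) + (2)·1 = 0 ⇒ exp(ω) = -2
  r2: exp(i) + (-1)·1 = 0 ⇒ exp(i) = 1
Π_2 = m^-1 · ω^-2 · i · B

["-1", "-2", "0", "1", "1", "0", "0", "0"]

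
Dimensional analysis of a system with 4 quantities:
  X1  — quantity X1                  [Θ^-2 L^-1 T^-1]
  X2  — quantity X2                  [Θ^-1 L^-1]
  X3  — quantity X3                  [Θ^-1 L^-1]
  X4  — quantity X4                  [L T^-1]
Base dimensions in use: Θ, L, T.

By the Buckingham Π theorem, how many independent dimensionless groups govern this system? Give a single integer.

Write exponents as rows Θ,L,T / cols X1,X2,X3,X4:
  Θ: [-2 -1 -1  0]
  L: [-1 -1 -1  1]
  T: [-1  0  0 -1]
Row reduction gives pivot columns X1,X2; rank = 2
n=4, r=2 ⇒ 2 dimensionless groups

2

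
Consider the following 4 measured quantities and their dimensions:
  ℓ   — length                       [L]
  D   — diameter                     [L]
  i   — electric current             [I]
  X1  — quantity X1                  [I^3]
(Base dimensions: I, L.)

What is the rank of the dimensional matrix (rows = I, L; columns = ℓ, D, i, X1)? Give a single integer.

Exponent matrix [I,L] × [ℓ,D,i,X1]:
  I: [ 0  0  1  3]
  L: [ 1  1  0  0]
RREF → pivots at {ℓ,i} ⇒ r = 2

2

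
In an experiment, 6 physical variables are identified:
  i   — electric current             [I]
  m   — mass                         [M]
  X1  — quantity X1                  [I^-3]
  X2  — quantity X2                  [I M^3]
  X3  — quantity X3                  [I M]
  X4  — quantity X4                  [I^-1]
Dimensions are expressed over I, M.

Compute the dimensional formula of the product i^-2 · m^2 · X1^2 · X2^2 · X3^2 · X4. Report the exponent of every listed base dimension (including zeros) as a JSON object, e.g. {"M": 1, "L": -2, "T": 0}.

{"I": -5, "M": 10}

Dimensional matrix (I×M by i×m×X1×X2×X3×X4):
  I: [ 1  0 -3  1  1 -1]
  M: [ 0  1  0  3  1  0]
  [I]: (-2)·1+(2)·0+(2)·-3+(2)·1+(2)·1+(1)·-1 = -5
  [M]: (-2)·0+(2)·1+(2)·0+(2)·3+(2)·1+(1)·0 = 10
⇒ I^-5 M^10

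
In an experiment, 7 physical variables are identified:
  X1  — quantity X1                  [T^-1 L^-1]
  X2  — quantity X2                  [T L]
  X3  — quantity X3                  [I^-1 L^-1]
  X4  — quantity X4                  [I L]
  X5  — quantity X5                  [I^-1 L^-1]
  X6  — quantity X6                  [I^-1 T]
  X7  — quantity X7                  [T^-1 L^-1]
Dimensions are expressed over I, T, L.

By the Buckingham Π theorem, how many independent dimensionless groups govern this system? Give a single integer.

5

Exponent matrix [I,T,L] × [X1,X2,X3,X4,X5,X6,X7]:
  I: [ 0  0 -1  1 -1 -1  0]
  T: [-1  1  0  0  0  1 -1]
  L: [-1  1 -1  1 -1  0 -1]
RREF → pivots at {X1,X3} ⇒ r = 2
Π count = n − r = 7 − 2 = 5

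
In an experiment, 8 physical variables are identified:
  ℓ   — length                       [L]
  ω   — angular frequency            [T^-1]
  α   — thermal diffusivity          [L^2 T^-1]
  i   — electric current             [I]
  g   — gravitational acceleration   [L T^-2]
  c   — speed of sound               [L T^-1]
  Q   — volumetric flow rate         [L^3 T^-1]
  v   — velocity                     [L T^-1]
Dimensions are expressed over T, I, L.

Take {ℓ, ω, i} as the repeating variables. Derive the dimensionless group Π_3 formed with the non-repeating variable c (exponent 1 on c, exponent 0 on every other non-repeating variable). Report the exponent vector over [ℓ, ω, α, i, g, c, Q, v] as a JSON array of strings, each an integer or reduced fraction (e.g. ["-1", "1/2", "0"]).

Write exponents as rows T,I,L / cols ℓ,ω,α,i,g,c,Q,v:
  T: [ 0 -1 -1  0 -2 -1 -1 -1]
  I: [ 0  0  0  1  0  0  0  0]
  L: [ 1  0  2  0  1  1  3  1]
Row reduction gives pivot columns ℓ,ω,i; rank = 3
Repeat: ℓ,ω,i; free: α,g,c,Q,v
RREF:
  r0: [   1    0    2    0    1    1    3    1]
  r1: [   0    1    1    0    2    1    1    1]
  r2: [   0    0    0    1    0    0    0    0]
Fix exponent of c at 1, α at 0, g at 0, Q at 0, v at 0; solve each RREF row for its pivot's exponent:
  r0: exp(ℓ) + (1)·1 = 0 ⇒ exp(ℓ) = -1
  r1: exp(ω) + (1)·1 = 0 ⇒ exp(ω) = -1
  r2: exp(i) + (0)·1 = 0 ⇒ exp(i) = 0
Π_3 = ℓ^-1 · ω^-1 · c

["-1", "-1", "0", "0", "0", "1", "0", "0"]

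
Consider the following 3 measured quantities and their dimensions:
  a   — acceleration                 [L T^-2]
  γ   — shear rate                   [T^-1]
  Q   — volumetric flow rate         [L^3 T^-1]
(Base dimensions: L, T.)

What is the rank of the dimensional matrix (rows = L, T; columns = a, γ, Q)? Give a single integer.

Dimensional matrix (L×T by a×γ×Q):
  L: [ 1  0  3]
  T: [-2 -1 -1]
RREF → pivots at {a,γ} ⇒ r = 2

2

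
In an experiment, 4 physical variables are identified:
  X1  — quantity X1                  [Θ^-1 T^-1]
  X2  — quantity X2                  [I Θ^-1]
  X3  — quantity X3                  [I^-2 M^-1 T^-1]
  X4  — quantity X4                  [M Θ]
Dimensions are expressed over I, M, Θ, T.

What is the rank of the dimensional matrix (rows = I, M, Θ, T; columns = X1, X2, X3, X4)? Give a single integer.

3

Dimensional matrix (I×M×Θ×T by X1×X2×X3×X4):
  I: [ 0  1 -2  0]
  M: [ 0  0 -1  1]
  Θ: [-1 -1  0  1]
  T: [-1  0 -1  0]
Echelon form has 3 nonzero rows (pivots: X1,X2,X3)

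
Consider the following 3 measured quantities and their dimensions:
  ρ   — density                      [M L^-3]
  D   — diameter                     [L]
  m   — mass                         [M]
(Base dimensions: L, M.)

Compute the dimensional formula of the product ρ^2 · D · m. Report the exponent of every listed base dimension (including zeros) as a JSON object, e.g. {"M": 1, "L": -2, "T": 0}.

Dimensional matrix (L×M by ρ×D×m):
  L: [-3  1  0]
  M: [ 1  0  1]
  [L]: (2)·-3+(1)·1+(1)·0 = -5
  [M]: (2)·1+(1)·0+(1)·1 = 3
⇒ L^-5 M^3

{"L": -5, "M": 3}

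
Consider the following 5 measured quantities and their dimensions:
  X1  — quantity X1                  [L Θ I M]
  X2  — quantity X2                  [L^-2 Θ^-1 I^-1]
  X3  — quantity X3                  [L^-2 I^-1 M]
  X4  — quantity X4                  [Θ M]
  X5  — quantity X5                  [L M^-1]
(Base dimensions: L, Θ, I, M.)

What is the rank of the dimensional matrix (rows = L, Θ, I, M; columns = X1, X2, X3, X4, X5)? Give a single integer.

3

Dimensional matrix (L×Θ×I×M by X1×X2×X3×X4×X5):
  L: [ 1 -2 -2  0  1]
  Θ: [ 1 -1  0  1  0]
  I: [ 1 -1 -1  0  0]
  M: [ 1  0  1  1 -1]
RREF → pivots at {X1,X2,X3} ⇒ r = 3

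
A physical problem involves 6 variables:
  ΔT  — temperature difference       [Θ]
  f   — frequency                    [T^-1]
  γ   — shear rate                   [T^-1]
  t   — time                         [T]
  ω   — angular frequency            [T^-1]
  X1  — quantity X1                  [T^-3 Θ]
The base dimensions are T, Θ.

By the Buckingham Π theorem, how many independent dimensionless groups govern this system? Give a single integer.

4

Exponent matrix [T,Θ] × [ΔT,f,γ,t,ω,X1]:
  T: [ 0 -1 -1  1 -1 -3]
  Θ: [ 1  0  0  0  0  1]
RREF → pivots at {ΔT,f} ⇒ r = 2
Π count = n − r = 6 − 2 = 4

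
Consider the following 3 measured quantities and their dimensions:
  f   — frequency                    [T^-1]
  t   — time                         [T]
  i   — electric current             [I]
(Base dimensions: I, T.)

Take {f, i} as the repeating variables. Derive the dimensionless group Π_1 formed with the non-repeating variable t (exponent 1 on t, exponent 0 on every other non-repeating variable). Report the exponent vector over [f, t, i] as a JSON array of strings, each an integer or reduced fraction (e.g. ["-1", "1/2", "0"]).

["1", "1", "0"]

Exponent matrix [I,T] × [f,t,i]:
  I: [ 0  0  1]
  T: [-1  1  0]
Row reduction gives pivot columns f,i; rank = 2
Pivot set = {f,i}, free = {t}
RREF:
  r0: [   1   -1    0]
  r1: [   0    0    1]
Fix exponent of t at 1; solve each RREF row for its pivot's exponent:
  r0: exp(f) + (-1)·1 = 0 ⇒ exp(f) = 1
  r1: exp(i) + (0)·1 = 0 ⇒ exp(i) = 0
Π_1 = f · t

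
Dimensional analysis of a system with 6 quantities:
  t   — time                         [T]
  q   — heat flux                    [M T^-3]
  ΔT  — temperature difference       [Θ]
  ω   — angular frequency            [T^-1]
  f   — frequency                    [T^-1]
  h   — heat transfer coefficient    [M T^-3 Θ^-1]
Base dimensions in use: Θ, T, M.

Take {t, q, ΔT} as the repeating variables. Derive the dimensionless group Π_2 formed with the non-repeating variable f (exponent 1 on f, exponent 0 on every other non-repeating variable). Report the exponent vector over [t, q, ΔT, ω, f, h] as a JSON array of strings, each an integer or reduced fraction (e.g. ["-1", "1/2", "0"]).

["1", "0", "0", "0", "1", "0"]

Exponent matrix [Θ,T,M] × [t,q,ΔT,ω,f,h]:
  Θ: [ 0  0  1  0  0 -1]
  T: [ 1 -3  0 -1 -1 -3]
  M: [ 0  1  0  0  0  1]
RREF → pivots at {t,q,ΔT} ⇒ r = 3
Pivot set = {t,q,ΔT}, free = {ω,f,h}
RREF:
  r0: [   1    0    0   -1   -1    0]
  r1: [   0    1    0    0    0    1]
  r2: [   0    0    1    0    0   -1]
Fix exponent of f at 1, ω at 0, h at 0; solve each RREF row for its pivot's exponent:
  r0: exp(t) + (-1)·1 = 0 ⇒ exp(t) = 1
  r1: exp(q) + (0)·1 = 0 ⇒ exp(q) = 0
  r2: exp(ΔT) + (0)·1 = 0 ⇒ exp(ΔT) = 0
Π_2 = t · f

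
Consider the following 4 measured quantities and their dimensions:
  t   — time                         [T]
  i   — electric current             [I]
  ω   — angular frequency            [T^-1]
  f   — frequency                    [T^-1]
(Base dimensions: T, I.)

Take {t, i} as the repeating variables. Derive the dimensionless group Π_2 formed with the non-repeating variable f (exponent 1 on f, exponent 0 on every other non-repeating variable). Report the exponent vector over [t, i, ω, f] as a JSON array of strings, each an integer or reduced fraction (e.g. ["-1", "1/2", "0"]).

["1", "0", "0", "1"]

Dimensional matrix (T×I by t×i×ω×f):
  T: [ 1  0 -1 -1]
  I: [ 0  1  0  0]
RREF → pivots at {t,i} ⇒ r = 2
Pivot set = {t,i}, free = {ω,f}
RREF:
  r0: [   1    0   -1   -1]
  r1: [   0    1    0    0]
Fix exponent of f at 1, ω at 0; solve each RREF row for its pivot's exponent:
  r0: exp(t) + (-1)·1 = 0 ⇒ exp(t) = 1
  r1: exp(i) + (0)·1 = 0 ⇒ exp(i) = 0
Π_2 = t · f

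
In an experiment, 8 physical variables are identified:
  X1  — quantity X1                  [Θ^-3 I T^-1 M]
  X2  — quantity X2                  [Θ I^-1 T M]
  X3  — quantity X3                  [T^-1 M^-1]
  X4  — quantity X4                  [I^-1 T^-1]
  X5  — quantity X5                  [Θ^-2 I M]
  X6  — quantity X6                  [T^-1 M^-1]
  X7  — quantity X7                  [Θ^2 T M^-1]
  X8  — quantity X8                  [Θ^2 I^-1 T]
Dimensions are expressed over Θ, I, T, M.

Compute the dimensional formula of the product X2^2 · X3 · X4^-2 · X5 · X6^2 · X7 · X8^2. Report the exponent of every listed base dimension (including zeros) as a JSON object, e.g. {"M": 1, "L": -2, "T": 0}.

{"Θ": 6, "I": -1, "T": 4, "M": -1}

Write exponents as rows Θ,I,T,M / cols X1,X2,X3,X4,X5,X6,X7,X8:
  Θ: [-3  1  0  0 -2  0  2  2]
  I: [ 1 -1  0 -1  1  0  0 -1]
  T: [-1  1 -1 -1  0 -1  1  1]
  M: [ 1  1 -1  0  1 -1 -1  0]
  [Θ]: (2)·1+(1)·0+(-2)·0+(1)·-2+(2)·0+(1)·2+(2)·2 = 6
  [I]: (2)·-1+(1)·0+(-2)·-1+(1)·1+(2)·0+(1)·0+(2)·-1 = -1
  [T]: (2)·1+(1)·-1+(-2)·-1+(1)·0+(2)·-1+(1)·1+(2)·1 = 4
  [M]: (2)·1+(1)·-1+(-2)·0+(1)·1+(2)·-1+(1)·-1+(2)·0 = -1
⇒ Θ^6 I^-1 T^4 M^-1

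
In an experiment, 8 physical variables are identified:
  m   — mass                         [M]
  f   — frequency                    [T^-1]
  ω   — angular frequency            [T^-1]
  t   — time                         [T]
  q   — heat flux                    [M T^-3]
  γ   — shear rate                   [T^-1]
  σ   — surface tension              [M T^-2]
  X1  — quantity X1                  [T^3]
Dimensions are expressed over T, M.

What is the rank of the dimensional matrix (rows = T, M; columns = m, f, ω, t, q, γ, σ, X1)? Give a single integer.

2

Exponent matrix [T,M] × [m,f,ω,t,q,γ,σ,X1]:
  T: [ 0 -1 -1  1 -3 -1 -2  3]
  M: [ 1  0  0  0  1  0  1  0]
RREF → pivots at {m,f} ⇒ r = 2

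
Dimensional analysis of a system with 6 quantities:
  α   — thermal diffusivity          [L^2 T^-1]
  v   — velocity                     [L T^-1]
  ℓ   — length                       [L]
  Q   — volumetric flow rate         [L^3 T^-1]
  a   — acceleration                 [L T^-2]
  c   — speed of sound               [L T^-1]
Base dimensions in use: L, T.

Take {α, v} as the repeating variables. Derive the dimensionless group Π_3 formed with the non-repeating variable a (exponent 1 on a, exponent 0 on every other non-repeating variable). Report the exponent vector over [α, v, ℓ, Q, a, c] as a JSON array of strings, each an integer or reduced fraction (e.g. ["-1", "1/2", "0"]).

Exponent matrix [L,T] × [α,v,ℓ,Q,a,c]:
  L: [ 2  1  1  3  1  1]
  T: [-1 -1  0 -1 -2 -1]
Echelon form has 2 nonzero rows (pivots: α,v)
Pivot set = {α,v}, free = {ℓ,Q,a,c}
RREF:
  r0: [   1    0    1    2   -1    0]
  r1: [   0    1   -1   -1    3    1]
Fix exponent of a at 1, ℓ at 0, Q at 0, c at 0; solve each RREF row for its pivot's exponent:
  r0: exp(α) + (-1)·1 = 0 ⇒ exp(α) = 1
  r1: exp(v) + (3)·1 = 0 ⇒ exp(v) = -3
Π_3 = α · v^-3 · a

["1", "-3", "0", "0", "1", "0"]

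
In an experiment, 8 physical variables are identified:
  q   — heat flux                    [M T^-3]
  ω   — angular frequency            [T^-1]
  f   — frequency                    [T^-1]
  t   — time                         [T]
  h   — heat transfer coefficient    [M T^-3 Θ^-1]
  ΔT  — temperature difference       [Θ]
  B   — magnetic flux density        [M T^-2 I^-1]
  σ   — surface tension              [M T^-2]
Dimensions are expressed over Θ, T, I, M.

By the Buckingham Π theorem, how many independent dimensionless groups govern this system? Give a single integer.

4

Dimensional matrix (Θ×T×I×M by q×ω×f×t×h×ΔT×B×σ):
  Θ: [ 0  0  0  0 -1  1  0  0]
  T: [-3 -1 -1  1 -3  0 -2 -2]
  I: [ 0  0  0  0  0  0 -1  0]
  M: [ 1  0  0  0  1  0  1  1]
Row reduction gives pivot columns q,ω,h,B; rank = 4
n=8, r=4 ⇒ 4 dimensionless groups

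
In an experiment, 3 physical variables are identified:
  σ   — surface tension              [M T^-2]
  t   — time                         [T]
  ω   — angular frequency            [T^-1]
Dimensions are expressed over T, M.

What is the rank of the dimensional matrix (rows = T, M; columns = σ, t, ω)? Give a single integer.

2

Dimensional matrix (T×M by σ×t×ω):
  T: [-2  1 -1]
  M: [ 1  0  0]
RREF → pivots at {σ,t} ⇒ r = 2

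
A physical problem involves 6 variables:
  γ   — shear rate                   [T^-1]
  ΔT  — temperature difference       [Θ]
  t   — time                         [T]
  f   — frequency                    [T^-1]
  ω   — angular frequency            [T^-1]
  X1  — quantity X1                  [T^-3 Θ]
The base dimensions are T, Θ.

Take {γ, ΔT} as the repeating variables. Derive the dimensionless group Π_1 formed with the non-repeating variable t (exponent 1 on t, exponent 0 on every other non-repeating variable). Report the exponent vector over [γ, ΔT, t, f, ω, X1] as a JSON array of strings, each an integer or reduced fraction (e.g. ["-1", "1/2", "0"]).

["1", "0", "1", "0", "0", "0"]

Write exponents as rows T,Θ / cols γ,ΔT,t,f,ω,X1:
  T: [-1  0  1 -1 -1 -3]
  Θ: [ 0  1  0  0  0  1]
RREF → pivots at {γ,ΔT} ⇒ r = 2
Pivot set = {γ,ΔT}, free = {t,f,ω,X1}
RREF:
  r0: [   1    0   -1    1    1    3]
  r1: [   0    1    0    0    0    1]
Fix exponent of t at 1, f at 0, ω at 0, X1 at 0; solve each RREF row for its pivot's exponent:
  r0: exp(γ) + (-1)·1 = 0 ⇒ exp(γ) = 1
  r1: exp(ΔT) + (0)·1 = 0 ⇒ exp(ΔT) = 0
Π_1 = γ · t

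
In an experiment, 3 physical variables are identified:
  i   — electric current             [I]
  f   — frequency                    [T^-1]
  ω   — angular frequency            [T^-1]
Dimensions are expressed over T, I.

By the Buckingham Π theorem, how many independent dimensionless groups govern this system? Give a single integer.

1

Exponent matrix [T,I] × [i,f,ω]:
  T: [ 0 -1 -1]
  I: [ 1  0  0]
Echelon form has 2 nonzero rows (pivots: i,f)
Π count = n − r = 3 − 2 = 1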